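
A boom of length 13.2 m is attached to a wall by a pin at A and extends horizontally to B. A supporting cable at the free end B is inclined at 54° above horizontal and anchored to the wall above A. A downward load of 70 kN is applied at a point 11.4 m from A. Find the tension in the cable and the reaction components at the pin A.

ΣM about A: T·sin54°·13.2 − 70·11.4 = 0 → T = 798/(13.2·0.809017) = 74.7259 ≈ 74.73 kN.
ΣF_x = 0: A_x − T·cos54° = 0 → A_x = 74.7259 × 0.587785 = 43.92 kN.
ΣF_y = 0: A_y + T·sin54° − 70 = 0 → A_y = 70 − 74.7259 × 0.809017 = 9.545 kN.

T = 74.73 kN, A_x = 43.92 kN, A_y = 9.545 kN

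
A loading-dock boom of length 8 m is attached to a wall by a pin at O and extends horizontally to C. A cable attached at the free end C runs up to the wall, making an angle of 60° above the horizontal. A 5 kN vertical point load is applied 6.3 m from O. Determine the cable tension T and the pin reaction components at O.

T = 4.547 kN, O_x = 2.273 kN, O_y = 1.062 kN

ΣM about O: T·sin60°·8 − 5·6.3 = 0 → T = 31.5/(8·0.866025) = 4.54664 ≈ 4.547 kN.
ΣF_x = 0: O_x − T·cos60° = 0 → O_x = 4.54664 × 0.5 = 2.273 kN.
ΣF_y = 0: O_y + T·sin60° − 5 = 0 → O_y = 5 − 4.54664 × 0.866025 = 1.062 kN.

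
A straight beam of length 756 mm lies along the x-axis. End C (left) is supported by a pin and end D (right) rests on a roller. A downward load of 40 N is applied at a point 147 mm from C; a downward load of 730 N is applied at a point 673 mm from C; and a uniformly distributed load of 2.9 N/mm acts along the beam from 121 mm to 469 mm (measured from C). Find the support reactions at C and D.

C_x = 0, C_y = 727.8 N, D_y = 1051 N

Resultant of the distributed load: 2.9 × 348 = 1009.2 N at 295 mm from C.
Moments about C: D_y·756 − 40·147 − 730·673 − (2.9·348)·295 = 0 → D_y = 794884/756 = 1051.43 ≈ 1051 N.
ΣF_y = 0: C_y + 1051.43 − 40 − 730 − 2.9·348 = 0 → C_y = 727.8 N.
ΣF_x = 0: no horizontal applied forces, so C_x = 0.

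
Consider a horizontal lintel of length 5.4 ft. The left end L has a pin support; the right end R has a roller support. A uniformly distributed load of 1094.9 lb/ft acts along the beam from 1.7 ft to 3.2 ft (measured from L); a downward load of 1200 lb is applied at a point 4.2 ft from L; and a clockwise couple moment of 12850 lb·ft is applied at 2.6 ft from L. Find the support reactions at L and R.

L_x = 0, L_y = -1216 lb, R_y = 4058 lb

Resultant of the distributed load: 1094.9 × 1.5 = 1642.35 lb at 2.45 ft from L.
ΣM about L: R_y·5.4 − (1094.9·1.5)·2.45 − 1200·4.2 − 12850 = 0 → R_y = 21913.7575/5.4 = 4058.1 ≈ 4058 lb.
ΣF_y = 0: L_y + 4058.1 − 1094.9·1.5 − 1200 = 0 → L_y = -1216 lb.
ΣF_x = 0: no horizontal applied forces, so L_x = 0.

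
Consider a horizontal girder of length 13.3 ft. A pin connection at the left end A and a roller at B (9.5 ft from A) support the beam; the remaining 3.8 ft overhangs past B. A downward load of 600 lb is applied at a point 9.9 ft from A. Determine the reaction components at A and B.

ΣM about A: B_y·9.5 − 600·9.9 = 0 → B_y = 5940/9.5 = 625.263 ≈ 625.3 lb.
ΣF_y = 0: A_y + 625.263 − 600 = 0 → A_y = -25.26 lb.
ΣF_x = 0: no horizontal applied forces, so A_x = 0.

A_x = 0, A_y = -25.26 lb, B_y = 625.3 lb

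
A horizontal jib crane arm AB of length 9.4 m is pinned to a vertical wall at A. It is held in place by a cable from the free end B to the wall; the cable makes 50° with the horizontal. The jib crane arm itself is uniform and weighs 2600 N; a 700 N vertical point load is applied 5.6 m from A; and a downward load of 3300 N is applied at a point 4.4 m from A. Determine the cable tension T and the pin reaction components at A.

T = 4258 N, A_x = 2737 N, A_y = 3338 N

ΣM about A: T·sin50°·9.4 − 2600·4.7 − 700·5.6 − 3300·4.4 = 0 → T = 30660/(9.4·0.766044) = 4257.85 ≈ 4258 N.
ΣF_x = 0: A_x − T·cos50° = 0 → A_x = 4257.85 × 0.642788 = 2737 N.
ΣF_y = 0: A_y + T·sin50° − 2600 − 700 − 3300 = 0 → A_y = 6600 − 4257.85 × 0.766044 = 3338 N.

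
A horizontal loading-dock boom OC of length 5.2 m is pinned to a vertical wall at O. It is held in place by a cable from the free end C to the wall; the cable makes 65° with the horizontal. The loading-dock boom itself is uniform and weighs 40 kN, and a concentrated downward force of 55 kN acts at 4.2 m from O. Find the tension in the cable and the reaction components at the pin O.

T = 71.08 kN, O_x = 30.04 kN, O_y = 30.58 kN

ΣM about O: T·sin65°·5.2 − 40·2.6 − 55·4.2 = 0 → T = 335/(5.2·0.906308) = 71.083 ≈ 71.08 kN.
ΣF_x = 0: O_x − T·cos65° = 0 → O_x = 71.083 × 0.422618 = 30.04 kN.
ΣF_y = 0: O_y + T·sin65° − 40 − 55 = 0 → O_y = 95 − 71.083 × 0.906308 = 30.58 kN.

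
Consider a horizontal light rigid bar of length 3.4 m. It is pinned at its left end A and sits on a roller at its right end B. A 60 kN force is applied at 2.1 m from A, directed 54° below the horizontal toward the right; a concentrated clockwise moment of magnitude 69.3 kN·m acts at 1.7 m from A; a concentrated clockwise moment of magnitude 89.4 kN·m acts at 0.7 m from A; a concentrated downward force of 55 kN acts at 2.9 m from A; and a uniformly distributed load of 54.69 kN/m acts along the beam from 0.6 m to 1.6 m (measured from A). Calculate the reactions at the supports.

Resultant of the distributed load: 54.69 × 1 = 54.69 kN at 1.1 m from A.
Taking moments about A: B_y·3.4 − 60·sin54°·2.1 − 69.3 − 89.4 − 55·2.9 − (54.69·1)·1.1 = 0 → B_y = 480.295/3.4 = 141.263 ≈ 141.3 kN.
ΣF_y = 0: A_y + 141.263 − 60·sin54° − 55 − 54.69·1 = 0 → A_y = 16.97 kN.
ΣF_x = 0: A_x + 60·cos54° = 0 → A_x = -35.27 kN.

A_x = -35.27 kN, A_y = 16.97 kN, B_y = 141.3 kN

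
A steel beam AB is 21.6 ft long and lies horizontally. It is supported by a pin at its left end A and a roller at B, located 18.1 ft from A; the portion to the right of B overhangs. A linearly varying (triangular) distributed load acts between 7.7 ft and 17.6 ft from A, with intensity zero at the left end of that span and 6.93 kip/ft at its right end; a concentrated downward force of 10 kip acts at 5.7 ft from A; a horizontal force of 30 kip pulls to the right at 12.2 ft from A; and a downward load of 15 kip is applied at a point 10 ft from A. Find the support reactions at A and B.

Resultant of the triangular load: ½ × 6.93 × 9.9 = 34.3035 kip, acting at 14.3 ft from A (one-third of the span from the peak).
ΣM about A: B_y·18.1 − (½·6.93·9.9)·14.3 − 10·5.7 − 15·10 = 0 → B_y = 697.54005/18.1 = 38.5381 ≈ 38.54 kip.
ΣF_y = 0: A_y + 38.5381 − ½·6.93·9.9 − 10 − 15 = 0 → A_y = 20.77 kip.
ΣF_x = 0: A_x + 30 = 0 → A_x = -30.00 kip.

A_x = -30.00 kip, A_y = 20.77 kip, B_y = 38.54 kip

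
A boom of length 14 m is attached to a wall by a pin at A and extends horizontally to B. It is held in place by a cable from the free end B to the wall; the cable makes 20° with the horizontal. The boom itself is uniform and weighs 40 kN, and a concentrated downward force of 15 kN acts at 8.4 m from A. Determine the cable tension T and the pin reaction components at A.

ΣM about A: T·sin20°·14 − 40·7 − 15·8.4 = 0 → T = 406/(14·0.34202) = 84.7904 ≈ 84.79 kN.
ΣF_x = 0: A_x − T·cos20° = 0 → A_x = 84.7904 × 0.939693 = 79.68 kN.
ΣF_y = 0: A_y + T·sin20° − 40 − 15 = 0 → A_y = 55 − 84.7904 × 0.34202 = 26.00 kN.

T = 84.79 kN, A_x = 79.68 kN, A_y = 26.00 kN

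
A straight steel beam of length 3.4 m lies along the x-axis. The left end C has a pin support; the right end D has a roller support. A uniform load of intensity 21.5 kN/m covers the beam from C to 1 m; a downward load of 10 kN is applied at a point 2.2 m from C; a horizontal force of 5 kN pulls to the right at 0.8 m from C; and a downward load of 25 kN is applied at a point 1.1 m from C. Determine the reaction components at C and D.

C_x = -5.000 kN, C_y = 38.78 kN, D_y = 17.72 kN

Resultant of the distributed load: 21.5 × 1 = 21.5 kN at 0.5 m from C.
ΣM about C: D_y·3.4 − (21.5·1)·0.5 − 10·2.2 − 25·1.1 = 0 → D_y = 60.25/3.4 = 17.7206 ≈ 17.72 kN.
ΣF_y = 0: C_y + 17.7206 − 21.5·1 − 10 − 25 = 0 → C_y = 38.78 kN.
ΣF_x = 0: C_x + 5 = 0 → C_x = -5.000 kN.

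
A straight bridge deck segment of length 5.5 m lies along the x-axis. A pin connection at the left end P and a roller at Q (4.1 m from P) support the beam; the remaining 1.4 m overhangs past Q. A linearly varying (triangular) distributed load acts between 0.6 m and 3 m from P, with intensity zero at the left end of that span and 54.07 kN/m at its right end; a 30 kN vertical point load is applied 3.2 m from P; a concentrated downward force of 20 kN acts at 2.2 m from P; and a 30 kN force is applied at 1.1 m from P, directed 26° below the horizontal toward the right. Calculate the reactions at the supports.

P_x = -26.96 kN, P_y = 55.54 kN, Q_y = 72.49 kN

Resultant of the triangular load: ½ × 54.07 × 2.4 = 64.884 kN, acting at 2.2 m from P (one-third of the span from the peak).
Taking moments about P: Q_y·4.1 − (½·54.07·2.4)·2.2 − 30·3.2 − 20·2.2 − 30·sin26°·1.1 = 0 → Q_y = 297.211/4.1 = 72.4905 ≈ 72.49 kN.
ΣF_y = 0: P_y + 72.4905 − ½·54.07·2.4 − 30 − 20 − 30·sin26° = 0 → P_y = 55.54 kN.
ΣF_x = 0: P_x + 30·cos26° = 0 → P_x = -26.96 kN.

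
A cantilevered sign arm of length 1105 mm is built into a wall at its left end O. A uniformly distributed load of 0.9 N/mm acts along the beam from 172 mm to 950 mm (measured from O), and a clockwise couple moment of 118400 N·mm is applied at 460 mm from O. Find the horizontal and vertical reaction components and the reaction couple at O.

O_x = 0, O_y = 700.2 N, M_O = 511200 N·mm

Resultant of the distributed load: 0.9 × 778 = 700.2 N at 561 mm from O.
ΣF_x = 0: O_x = 0.
ΣF_y = 0: O_y − 0.9·778 = 0 → O_y = 700.2 N.
ΣM about O: M_O − (0.9·778)·561 − 118400 = 0 → M_O = 511200 N·mm.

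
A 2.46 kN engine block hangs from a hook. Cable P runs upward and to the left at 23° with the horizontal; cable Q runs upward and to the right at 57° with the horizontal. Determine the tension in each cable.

T_P = 1.360 kN, T_Q = 2.299 kN

ΣF_x = 0: −T_P·cos23° + T_Q·cos57° = 0 → T_Q = 1.69012·T_P.
ΣF_y = 0: T_P·sin23° + T_Q·sin57° = 2.46.
Substitute: T_P·(0.390731 + 1.69012·0.838671) = 2.46 → T_P = 1.36048 ≈ 1.360 kN.
Then T_Q = 1.69012 × 1.36048 = 2.299 kN.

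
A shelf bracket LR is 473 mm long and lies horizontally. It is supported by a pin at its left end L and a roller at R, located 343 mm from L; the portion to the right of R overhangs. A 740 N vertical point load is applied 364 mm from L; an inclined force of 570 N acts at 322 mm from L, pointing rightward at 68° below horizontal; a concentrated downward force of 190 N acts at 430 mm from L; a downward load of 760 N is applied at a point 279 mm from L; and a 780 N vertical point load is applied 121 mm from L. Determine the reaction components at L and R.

L_x = -213.5 N, L_y = 585.5 N, R_y = 2413 N

Taking moments about L: R_y·343 − 740·364 − 570·sin68°·322 − 190·430 − 760·279 − 780·121 = 0 → R_y = 827655/343 = 2412.99 ≈ 2413 N.
ΣF_y = 0: L_y + 2412.99 − 740 − 570·sin68° − 190 − 760 − 780 = 0 → L_y = 585.5 N.
ΣF_x = 0: L_x + 570·cos68° = 0 → L_x = -213.5 N.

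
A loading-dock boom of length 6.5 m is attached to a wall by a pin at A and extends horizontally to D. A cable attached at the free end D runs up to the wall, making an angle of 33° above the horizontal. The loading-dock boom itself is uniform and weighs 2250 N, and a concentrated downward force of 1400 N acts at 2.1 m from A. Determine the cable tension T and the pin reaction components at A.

T = 2896 N, A_x = 2429 N, A_y = 2073 N

ΣM about A: T·sin33°·6.5 − 2250·3.25 − 1400·2.1 = 0 → T = 10252.5/(6.5·0.544639) = 2896.06 ≈ 2896 N.
ΣF_x = 0: A_x − T·cos33° = 0 → A_x = 2896.06 × 0.838671 = 2429 N.
ΣF_y = 0: A_y + T·sin33° − 2250 − 1400 = 0 → A_y = 3650 − 2896.06 × 0.544639 = 2073 N.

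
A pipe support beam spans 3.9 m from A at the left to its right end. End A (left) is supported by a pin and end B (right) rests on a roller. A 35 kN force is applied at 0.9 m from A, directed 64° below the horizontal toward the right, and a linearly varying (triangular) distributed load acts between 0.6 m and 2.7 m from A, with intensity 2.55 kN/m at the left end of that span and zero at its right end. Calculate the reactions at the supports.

A_x = -15.34 kN, A_y = 25.98 kN, B_y = 8.152 kN

Resultant of the triangular load: ½ × 2.55 × 2.1 = 2.6775 kN, acting at 1.3 m from A (one-third of the span from the peak).
Taking moments about A: B_y·3.9 − 35·sin64°·0.9 − (½·2.55·2.1)·1.3 = 0 → B_y = 31.7928/3.9 = 8.152 kN.
ΣF_y = 0: A_y + 8.152 − 35·sin64° − ½·2.55·2.1 = 0 → A_y = 25.98 kN.
ΣF_x = 0: A_x + 35·cos64° = 0 → A_x = -15.34 kN.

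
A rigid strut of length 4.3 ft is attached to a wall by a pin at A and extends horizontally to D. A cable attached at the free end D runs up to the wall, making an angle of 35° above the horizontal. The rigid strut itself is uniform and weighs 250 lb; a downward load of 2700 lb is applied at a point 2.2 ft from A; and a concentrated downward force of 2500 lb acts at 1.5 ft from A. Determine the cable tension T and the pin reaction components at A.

T = 4147 lb, A_x = 3397 lb, A_y = 3072 lb

ΣM about A: T·sin35°·4.3 − 250·2.15 − 2700·2.2 − 2500·1.5 = 0 → T = 10227.5/(4.3·0.573576) = 4146.77 ≈ 4147 lb.
ΣF_x = 0: A_x − T·cos35° = 0 → A_x = 4146.77 × 0.819152 = 3397 lb.
ΣF_y = 0: A_y + T·sin35° − 250 − 2700 − 2500 = 0 → A_y = 5450 − 4146.77 × 0.573576 = 3072 lb.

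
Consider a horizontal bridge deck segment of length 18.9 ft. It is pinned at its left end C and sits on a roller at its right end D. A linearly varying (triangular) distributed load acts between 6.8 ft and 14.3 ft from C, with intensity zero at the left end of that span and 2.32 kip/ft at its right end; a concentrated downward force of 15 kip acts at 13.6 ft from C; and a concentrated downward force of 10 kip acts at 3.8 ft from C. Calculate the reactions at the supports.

C_x = 0, C_y = 15.46 kip, D_y = 18.24 kip

Resultant of the triangular load: ½ × 2.32 × 7.5 = 8.7 kip, acting at 11.8 ft from C (one-third of the span from the peak).
Moments about C: D_y·18.9 − (½·2.32·7.5)·11.8 − 15·13.6 − 10·3.8 = 0 → D_y = 344.66/18.9 = 18.236 ≈ 18.24 kip.
ΣF_y = 0: C_y + 18.236 − ½·2.32·7.5 − 15 − 10 = 0 → C_y = 15.46 kip.
ΣF_x = 0: no horizontal applied forces, so C_x = 0.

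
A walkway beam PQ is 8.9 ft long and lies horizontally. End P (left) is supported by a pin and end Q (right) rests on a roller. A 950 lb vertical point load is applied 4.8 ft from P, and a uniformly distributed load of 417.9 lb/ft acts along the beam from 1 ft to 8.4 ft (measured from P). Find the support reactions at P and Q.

P_x = 0, P_y = 1897 lb, Q_y = 2145 lb

Resultant of the distributed load: 417.9 × 7.4 = 3092.46 lb at 4.7 ft from P.
ΣM about P: Q_y·8.9 − 950·4.8 − (417.9·7.4)·4.7 = 0 → Q_y = 19094.562/8.9 = 2145.46 ≈ 2145 lb.
ΣF_y = 0: P_y + 2145.46 − 950 − 417.9·7.4 = 0 → P_y = 1897 lb.
ΣF_x = 0: no horizontal applied forces, so P_x = 0.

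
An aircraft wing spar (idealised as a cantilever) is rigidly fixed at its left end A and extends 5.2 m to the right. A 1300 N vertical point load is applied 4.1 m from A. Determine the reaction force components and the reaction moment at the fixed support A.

ΣF_x = 0: A_x = 0.
ΣF_y = 0: A_y − 1300 = 0 → A_y = 1300 N.
ΣM about A: M_A − 1300·4.1 = 0 → M_A = 5330 N·m.

A_x = 0, A_y = 1300 N, M_A = 5330 N·m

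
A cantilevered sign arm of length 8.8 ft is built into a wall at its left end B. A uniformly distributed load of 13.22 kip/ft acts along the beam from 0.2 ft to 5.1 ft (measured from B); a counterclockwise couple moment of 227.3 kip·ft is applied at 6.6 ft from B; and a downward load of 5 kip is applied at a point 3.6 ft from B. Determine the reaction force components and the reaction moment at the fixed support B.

B_x = 0, B_y = 69.78 kip, M_B = -37.64 kip·ft

Resultant of the distributed load: 13.22 × 4.9 = 64.778 kip at 2.65 ft from B.
ΣF_x = 0: B_x = 0.
ΣF_y = 0: B_y − 13.22·4.9 − 5 = 0 → B_y = 69.78 kip.
ΣM about B: M_B − (13.22·4.9)·2.65 + 227.3 − 5·3.6 = 0 → M_B = -37.64 kip·ft.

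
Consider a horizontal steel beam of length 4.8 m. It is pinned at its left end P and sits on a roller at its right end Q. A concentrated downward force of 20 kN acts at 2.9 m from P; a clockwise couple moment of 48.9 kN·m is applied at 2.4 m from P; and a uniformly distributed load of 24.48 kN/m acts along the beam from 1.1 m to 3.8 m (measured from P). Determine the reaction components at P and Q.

Resultant of the distributed load: 24.48 × 2.7 = 66.096 kN at 2.45 m from P.
Moments about P: Q_y·4.8 − 20·2.9 − 48.9 − (24.48·2.7)·2.45 = 0 → Q_y = 268.8352/4.8 = 56.0073 ≈ 56.01 kN.
ΣF_y = 0: P_y + 56.0073 − 20 − 24.48·2.7 = 0 → P_y = 30.09 kN.
ΣF_x = 0: no horizontal applied forces, so P_x = 0.

P_x = 0, P_y = 30.09 kN, Q_y = 56.01 kN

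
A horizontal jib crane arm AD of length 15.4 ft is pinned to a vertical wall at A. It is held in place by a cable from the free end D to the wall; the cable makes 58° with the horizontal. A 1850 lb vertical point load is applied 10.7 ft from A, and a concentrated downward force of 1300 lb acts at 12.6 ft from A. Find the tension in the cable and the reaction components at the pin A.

T = 2770 lb, A_x = 1468 lb, A_y = 801.0 lb

ΣM about A: T·sin58°·15.4 − 1850·10.7 − 1300·12.6 = 0 → T = 36175/(15.4·0.848048) = 2769.92 ≈ 2770 lb.
ΣF_x = 0: A_x − T·cos58° = 0 → A_x = 2769.92 × 0.529919 = 1468 lb.
ΣF_y = 0: A_y + T·sin58° − 1850 − 1300 = 0 → A_y = 3150 − 2769.92 × 0.848048 = 801.0 lb.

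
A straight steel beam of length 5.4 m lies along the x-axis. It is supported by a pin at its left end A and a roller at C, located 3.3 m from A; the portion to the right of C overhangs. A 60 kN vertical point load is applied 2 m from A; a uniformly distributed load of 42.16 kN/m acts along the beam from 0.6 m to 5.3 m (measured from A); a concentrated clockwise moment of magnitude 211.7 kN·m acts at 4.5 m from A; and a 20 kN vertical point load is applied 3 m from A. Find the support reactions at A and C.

A_x = 0, A_y = -17.68 kN, C_y = 295.8 kN

Resultant of the distributed load: 42.16 × 4.7 = 198.152 kN at 2.95 m from A.
ΣM about A: C_y·3.3 − 60·2 − (42.16·4.7)·2.95 − 211.7 − 20·3 = 0 → C_y = 976.2484/3.3 = 295.833 ≈ 295.8 kN.
ΣF_y = 0: A_y + 295.833 − 60 − 42.16·4.7 − 20 = 0 → A_y = -17.68 kN.
ΣF_x = 0: no horizontal applied forces, so A_x = 0.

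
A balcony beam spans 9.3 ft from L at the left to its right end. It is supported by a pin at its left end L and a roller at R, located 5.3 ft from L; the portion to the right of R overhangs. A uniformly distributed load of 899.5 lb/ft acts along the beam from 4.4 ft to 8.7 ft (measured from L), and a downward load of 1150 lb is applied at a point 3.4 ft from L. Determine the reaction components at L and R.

Resultant of the distributed load: 899.5 × 4.3 = 3867.85 lb at 6.55 ft from L.
Moments about L: R_y·5.3 − (899.5·4.3)·6.55 − 1150·3.4 = 0 → R_y = 29244.4175/5.3 = 5517.81 ≈ 5518 lb.
ΣF_y = 0: L_y + 5517.81 − 899.5·4.3 − 1150 = 0 → L_y = -500.0 lb.
ΣF_x = 0: no horizontal applied forces, so L_x = 0.

L_x = 0, L_y = -500.0 lb, R_y = 5518 lb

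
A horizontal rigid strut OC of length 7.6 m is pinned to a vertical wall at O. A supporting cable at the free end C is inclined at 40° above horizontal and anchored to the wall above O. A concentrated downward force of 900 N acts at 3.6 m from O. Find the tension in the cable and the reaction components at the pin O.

ΣM about O: T·sin40°·7.6 − 900·3.6 = 0 → T = 3240/(7.6·0.642788) = 663.229 ≈ 663.2 N.
ΣF_x = 0: O_x − T·cos40° = 0 → O_x = 663.229 × 0.766044 = 508.1 N.
ΣF_y = 0: O_y + T·sin40° − 900 = 0 → O_y = 900 − 663.229 × 0.642788 = 473.7 N.

T = 663.2 N, O_x = 508.1 N, O_y = 473.7 N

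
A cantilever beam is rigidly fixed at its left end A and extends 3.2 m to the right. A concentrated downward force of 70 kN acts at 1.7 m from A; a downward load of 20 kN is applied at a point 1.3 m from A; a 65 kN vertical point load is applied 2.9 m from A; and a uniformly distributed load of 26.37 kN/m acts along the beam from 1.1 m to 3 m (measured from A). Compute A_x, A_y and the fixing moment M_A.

A_x = 0, A_y = 205.1 kN, M_A = 436.2 kN·m

Resultant of the distributed load: 26.37 × 1.9 = 50.103 kN at 2.05 m from A.
ΣF_x = 0: A_x = 0.
ΣF_y = 0: A_y − 70 − 20 − 65 − 26.37·1.9 = 0 → A_y = 205.1 kN.
ΣM about A: M_A − 70·1.7 − 20·1.3 − 65·2.9 − (26.37·1.9)·2.05 = 0 → M_A = 436.2 kN·m.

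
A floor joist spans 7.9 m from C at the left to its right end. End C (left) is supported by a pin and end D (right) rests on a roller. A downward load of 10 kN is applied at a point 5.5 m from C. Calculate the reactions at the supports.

Taking moments about C: D_y·7.9 − 10·5.5 = 0 → D_y = 55/7.9 = 6.96203 ≈ 6.962 kN.
ΣF_y = 0: C_y + 6.96203 − 10 = 0 → C_y = 3.038 kN.
ΣF_x = 0: no horizontal applied forces, so C_x = 0.

C_x = 0, C_y = 3.038 kN, D_y = 6.962 kN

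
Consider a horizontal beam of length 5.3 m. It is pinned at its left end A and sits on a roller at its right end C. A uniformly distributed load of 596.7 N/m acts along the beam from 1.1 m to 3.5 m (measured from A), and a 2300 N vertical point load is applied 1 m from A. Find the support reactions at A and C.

Resultant of the distributed load: 596.7 × 2.4 = 1432.08 N at 2.3 m from A.
Taking moments about A: C_y·5.3 − (596.7·2.4)·2.3 − 2300·1 = 0 → C_y = 5593.784/5.3 = 1055.43 ≈ 1055 N.
ΣF_y = 0: A_y + 1055.43 − 596.7·2.4 − 2300 = 0 → A_y = 2677 N.
ΣF_x = 0: no horizontal applied forces, so A_x = 0.

A_x = 0, A_y = 2677 N, C_y = 1055 N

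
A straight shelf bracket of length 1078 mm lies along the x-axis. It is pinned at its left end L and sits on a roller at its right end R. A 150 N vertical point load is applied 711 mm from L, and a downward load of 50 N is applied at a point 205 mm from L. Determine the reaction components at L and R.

L_x = 0, L_y = 91.56 N, R_y = 108.4 N

ΣM about L: R_y·1078 − 150·711 − 50·205 = 0 → R_y = 116900/1078 = 108.442 ≈ 108.4 N.
ΣF_y = 0: L_y + 108.442 − 150 − 50 = 0 → L_y = 91.56 N.
ΣF_x = 0: no horizontal applied forces, so L_x = 0.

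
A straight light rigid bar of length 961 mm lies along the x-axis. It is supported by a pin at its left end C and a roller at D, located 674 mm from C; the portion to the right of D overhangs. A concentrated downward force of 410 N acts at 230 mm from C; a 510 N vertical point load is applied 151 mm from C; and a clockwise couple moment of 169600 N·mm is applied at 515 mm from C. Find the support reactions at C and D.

C_x = 0, C_y = 414.2 N, D_y = 505.8 N

ΣM about C: D_y·674 − 410·230 − 510·151 − 169600 = 0 → D_y = 340910/674 = 505.801 ≈ 505.8 N.
ΣF_y = 0: C_y + 505.801 − 410 − 510 = 0 → C_y = 414.2 N.
ΣF_x = 0: no horizontal applied forces, so C_x = 0.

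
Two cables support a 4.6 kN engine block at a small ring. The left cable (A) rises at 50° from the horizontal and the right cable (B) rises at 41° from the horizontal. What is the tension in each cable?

ΣF_x = 0: −T_A·cos50° + T_B·cos41° = 0 → T_B = 0.851702·T_A.
ΣF_y = 0: T_A·sin50° + T_B·sin41° = 4.6.
Substitute: T_A·(0.766044 + 0.851702·0.656059) = 4.6 → T_A = 3.47219 ≈ 3.472 kN.
Then T_B = 0.851702 × 3.47219 = 2.957 kN.

T_A = 3.472 kN, T_B = 2.957 kN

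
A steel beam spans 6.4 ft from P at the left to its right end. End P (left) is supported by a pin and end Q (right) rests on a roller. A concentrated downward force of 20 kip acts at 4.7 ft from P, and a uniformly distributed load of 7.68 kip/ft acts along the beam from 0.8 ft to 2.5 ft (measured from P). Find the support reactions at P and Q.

P_x = 0, P_y = 15.00 kip, Q_y = 18.05 kip

Resultant of the distributed load: 7.68 × 1.7 = 13.056 kip at 1.65 ft from P.
Taking moments about P: Q_y·6.4 − 20·4.7 − (7.68·1.7)·1.65 = 0 → Q_y = 115.5424/6.4 = 18.0535 ≈ 18.05 kip.
ΣF_y = 0: P_y + 18.0535 − 20 − 7.68·1.7 = 0 → P_y = 15.00 kip.
ΣF_x = 0: no horizontal applied forces, so P_x = 0.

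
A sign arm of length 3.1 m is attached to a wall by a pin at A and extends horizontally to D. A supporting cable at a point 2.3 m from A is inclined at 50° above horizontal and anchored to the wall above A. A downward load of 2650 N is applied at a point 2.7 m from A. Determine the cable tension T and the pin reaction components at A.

T = 4061 N, A_x = 2610 N, A_y = -460.9 N

ΣM about A: T·sin50°·2.3 − 2650·2.7 = 0 → T = 7155/(2.3·0.766044) = 4060.95 ≈ 4061 N.
ΣF_x = 0: A_x − T·cos50° = 0 → A_x = 4060.95 × 0.642788 = 2610 N.
ΣF_y = 0: A_y + T·sin50° − 2650 = 0 → A_y = 2650 − 4060.95 × 0.766044 = -460.9 N.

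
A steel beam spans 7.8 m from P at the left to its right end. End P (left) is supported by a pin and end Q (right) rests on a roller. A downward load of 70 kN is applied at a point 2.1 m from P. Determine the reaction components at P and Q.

Moments about P: Q_y·7.8 − 70·2.1 = 0 → Q_y = 147/7.8 = 18.8462 ≈ 18.85 kN.
ΣF_y = 0: P_y + 18.8462 − 70 = 0 → P_y = 51.15 kN.
ΣF_x = 0: no horizontal applied forces, so P_x = 0.

P_x = 0, P_y = 51.15 kN, Q_y = 18.85 kN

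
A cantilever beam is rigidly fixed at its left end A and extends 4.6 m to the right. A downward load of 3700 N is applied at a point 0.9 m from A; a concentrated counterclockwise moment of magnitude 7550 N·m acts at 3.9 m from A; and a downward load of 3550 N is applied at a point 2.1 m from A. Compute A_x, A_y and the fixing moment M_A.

ΣF_x = 0: A_x = 0.
ΣF_y = 0: A_y − 3700 − 3550 = 0 → A_y = 7250 N.
ΣM about A: M_A − 3700·0.9 + 7550 − 3550·2.1 = 0 → M_A = 3235 N·m.

A_x = 0, A_y = 7250 N, M_A = 3235 N·m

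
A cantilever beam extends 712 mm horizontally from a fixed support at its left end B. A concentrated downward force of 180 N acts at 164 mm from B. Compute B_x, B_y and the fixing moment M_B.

ΣF_x = 0: B_x = 0.
ΣF_y = 0: B_y − 180 = 0 → B_y = 180.0 N.
ΣM about B: M_B − 180·164 = 0 → M_B = 29520 N·mm.

B_x = 0, B_y = 180.0 N, M_B = 29520 N·mm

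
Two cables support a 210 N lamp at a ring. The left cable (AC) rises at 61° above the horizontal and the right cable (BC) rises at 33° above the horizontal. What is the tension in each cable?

ΣF_x = 0: −T_AC·cos61° + T_BC·cos33° = 0 → T_BC = 0.578069·T_AC.
ΣF_y = 0: T_AC·sin61° + T_BC·sin33° = 210.
Substitute: T_AC·(0.87462 + 0.578069·0.544639) = 210 → T_AC = 176.551 ≈ 176.6 N.
Then T_BC = 0.578069 × 176.551 = 102.1 N.

T_AC = 176.6 N, T_BC = 102.1 N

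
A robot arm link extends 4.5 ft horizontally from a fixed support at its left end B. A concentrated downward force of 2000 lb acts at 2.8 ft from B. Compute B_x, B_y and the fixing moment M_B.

ΣF_x = 0: B_x = 0.
ΣF_y = 0: B_y − 2000 = 0 → B_y = 2000 lb.
ΣM about B: M_B − 2000·2.8 = 0 → M_B = 5600 lb·ft.

B_x = 0, B_y = 2000 lb, M_B = 5600 lb·ft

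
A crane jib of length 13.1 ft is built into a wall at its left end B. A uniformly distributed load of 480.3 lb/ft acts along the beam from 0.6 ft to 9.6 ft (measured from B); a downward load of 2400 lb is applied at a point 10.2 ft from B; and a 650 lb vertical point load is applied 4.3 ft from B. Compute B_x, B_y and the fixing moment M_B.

B_x = 0, B_y = 7373 lb, M_B = 49320 lb·ft

Resultant of the distributed load: 480.3 × 9 = 4322.7 lb at 5.1 ft from B.
ΣF_x = 0: B_x = 0.
ΣF_y = 0: B_y − 480.3·9 − 2400 − 650 = 0 → B_y = 7373 lb.
ΣM about B: M_B − (480.3·9)·5.1 − 2400·10.2 − 650·4.3 = 0 → M_B = 49320 lb·ft.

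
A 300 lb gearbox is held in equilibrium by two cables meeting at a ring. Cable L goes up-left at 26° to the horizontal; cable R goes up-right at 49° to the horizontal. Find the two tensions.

T_L = 203.8 lb, T_R = 279.2 lb

ΣF_x = 0: −T_L·cos26° + T_R·cos49° = 0 → T_R = 1.36999·T_L.
ΣF_y = 0: T_L·sin26° + T_R·sin49° = 300.
Substitute: T_L·(0.438371 + 1.36999·0.75471) = 300 → T_L = 203.761 ≈ 203.8 lb.
Then T_R = 1.36999 × 203.761 = 279.2 lb.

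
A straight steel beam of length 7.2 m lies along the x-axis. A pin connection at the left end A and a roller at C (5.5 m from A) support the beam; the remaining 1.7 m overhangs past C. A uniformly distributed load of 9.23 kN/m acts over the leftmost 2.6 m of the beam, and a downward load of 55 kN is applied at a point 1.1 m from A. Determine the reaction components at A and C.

A_x = 0, A_y = 62.33 kN, C_y = 16.67 kN

Resultant of the distributed load: 9.23 × 2.6 = 23.998 kN at 1.3 m from A.
Taking moments about A: C_y·5.5 − (9.23·2.6)·1.3 − 55·1.1 = 0 → C_y = 91.6974/5.5 = 16.6723 ≈ 16.67 kN.
ΣF_y = 0: A_y + 16.6723 − 9.23·2.6 − 55 = 0 → A_y = 62.33 kN.
ΣF_x = 0: no horizontal applied forces, so A_x = 0.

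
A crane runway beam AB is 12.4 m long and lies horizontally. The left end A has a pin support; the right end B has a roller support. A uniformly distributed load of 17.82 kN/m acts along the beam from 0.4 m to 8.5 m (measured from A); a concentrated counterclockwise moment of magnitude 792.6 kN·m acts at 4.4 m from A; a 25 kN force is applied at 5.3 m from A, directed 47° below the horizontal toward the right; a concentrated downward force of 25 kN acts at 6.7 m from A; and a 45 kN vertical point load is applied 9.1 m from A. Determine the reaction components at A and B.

A_x = -17.05 kN, A_y = 190.4 kN, B_y = 42.23 kN

Resultant of the distributed load: 17.82 × 8.1 = 144.342 kN at 4.45 m from A.
Moments about A: B_y·12.4 − (17.82·8.1)·4.45 + 792.6 − 25·sin47°·5.3 − 25·6.7 − 45·9.1 = 0 → B_y = 523.626/12.4 = 42.2279 ≈ 42.23 kN.
ΣF_y = 0: A_y + 42.2279 − 17.82·8.1 − 25·sin47° − 25 − 45 = 0 → A_y = 190.4 kN.
ΣF_x = 0: A_x + 25·cos47° = 0 → A_x = -17.05 kN.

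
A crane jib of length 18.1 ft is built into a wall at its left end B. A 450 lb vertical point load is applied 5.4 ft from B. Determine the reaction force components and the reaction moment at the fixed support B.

B_x = 0, B_y = 450.0 lb, M_B = 2430 lb·ft

ΣF_x = 0: B_x = 0.
ΣF_y = 0: B_y − 450 = 0 → B_y = 450.0 lb.
ΣM about B: M_B − 450·5.4 = 0 → M_B = 2430 lb·ft.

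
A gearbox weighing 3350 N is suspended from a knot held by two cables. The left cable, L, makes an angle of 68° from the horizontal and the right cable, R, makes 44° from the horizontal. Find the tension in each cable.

T_L = 2599 N, T_R = 1353 N

ΣF_x = 0: −T_L·cos68° + T_R·cos44° = 0 → T_R = 0.520764·T_L.
ΣF_y = 0: T_L·sin68° + T_R·sin44° = 3350.
Substitute: T_L·(0.927184 + 0.520764·0.694658) = 3350 → T_L = 2599.04 ≈ 2599 N.
Then T_R = 0.520764 × 2599.04 = 1353 N.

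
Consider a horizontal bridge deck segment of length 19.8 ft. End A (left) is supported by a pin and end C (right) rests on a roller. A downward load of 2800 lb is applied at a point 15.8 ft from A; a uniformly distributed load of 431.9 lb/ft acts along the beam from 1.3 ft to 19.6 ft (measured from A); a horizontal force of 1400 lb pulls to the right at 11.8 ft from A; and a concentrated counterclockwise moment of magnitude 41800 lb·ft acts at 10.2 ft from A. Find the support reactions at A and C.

A_x = -1400 lb, A_y = 6409 lb, C_y = 4295 lb

Resultant of the distributed load: 431.9 × 18.3 = 7903.77 lb at 10.45 ft from A.
ΣM about A: C_y·19.8 − 2800·15.8 − (431.9·18.3)·10.45 + 41800 = 0 → C_y = 85034.3965/19.8 = 4294.67 ≈ 4295 lb.
ΣF_y = 0: A_y + 4294.67 − 2800 − 431.9·18.3 = 0 → A_y = 6409 lb.
ΣF_x = 0: A_x + 1400 = 0 → A_x = -1400 lb.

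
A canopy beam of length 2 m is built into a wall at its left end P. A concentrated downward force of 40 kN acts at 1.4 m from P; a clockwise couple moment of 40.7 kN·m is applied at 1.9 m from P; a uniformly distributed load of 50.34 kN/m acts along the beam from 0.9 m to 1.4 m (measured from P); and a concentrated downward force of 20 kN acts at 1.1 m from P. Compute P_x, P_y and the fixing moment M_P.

P_x = 0, P_y = 85.17 kN, M_P = 147.6 kN·m

Resultant of the distributed load: 50.34 × 0.5 = 25.17 kN at 1.15 m from P.
ΣF_x = 0: P_x = 0.
ΣF_y = 0: P_y − 40 − 50.34·0.5 − 20 = 0 → P_y = 85.17 kN.
ΣM about P: M_P − 40·1.4 − 40.7 − (50.34·0.5)·1.15 − 20·1.1 = 0 → M_P = 147.6 kN·m.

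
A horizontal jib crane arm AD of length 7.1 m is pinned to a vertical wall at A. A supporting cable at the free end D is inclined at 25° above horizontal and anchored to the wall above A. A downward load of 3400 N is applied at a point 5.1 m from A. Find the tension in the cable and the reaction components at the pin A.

ΣM about A: T·sin25°·7.1 − 3400·5.1 = 0 → T = 17340/(7.1·0.422618) = 5778.87 ≈ 5779 N.
ΣF_x = 0: A_x − T·cos25° = 0 → A_x = 5778.87 × 0.906308 = 5237 N.
ΣF_y = 0: A_y + T·sin25° − 3400 = 0 → A_y = 3400 − 5778.87 × 0.422618 = 957.7 N.

T = 5779 N, A_x = 5237 N, A_y = 957.7 N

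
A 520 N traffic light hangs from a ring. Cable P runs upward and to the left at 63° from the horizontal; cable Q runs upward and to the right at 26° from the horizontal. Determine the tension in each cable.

T_P = 467.4 N, T_Q = 236.1 N

ΣF_x = 0: −T_P·cos63° + T_Q·cos26° = 0 → T_Q = 0.505111·T_P.
ΣF_y = 0: T_P·sin63° + T_Q·sin26° = 520.
Substitute: T_P·(0.891007 + 0.505111·0.438371) = 520 → T_P = 467.444 ≈ 467.4 N.
Then T_Q = 0.505111 × 467.444 = 236.1 N.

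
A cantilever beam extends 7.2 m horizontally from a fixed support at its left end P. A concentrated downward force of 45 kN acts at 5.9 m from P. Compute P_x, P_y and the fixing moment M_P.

P_x = 0, P_y = 45.00 kN, M_P = 265.5 kN·m

ΣF_x = 0: P_x = 0.
ΣF_y = 0: P_y − 45 = 0 → P_y = 45.00 kN.
ΣM about P: M_P − 45·5.9 = 0 → M_P = 265.5 kN·m.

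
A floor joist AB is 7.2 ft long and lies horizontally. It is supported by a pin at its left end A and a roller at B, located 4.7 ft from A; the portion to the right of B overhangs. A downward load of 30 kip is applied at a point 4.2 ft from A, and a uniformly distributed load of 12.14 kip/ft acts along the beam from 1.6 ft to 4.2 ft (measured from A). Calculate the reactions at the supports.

A_x = 0, A_y = 15.28 kip, B_y = 46.28 kip

Resultant of the distributed load: 12.14 × 2.6 = 31.564 kip at 2.9 ft from A.
Moments about A: B_y·4.7 − 30·4.2 − (12.14·2.6)·2.9 = 0 → B_y = 217.5356/4.7 = 46.2842 ≈ 46.28 kip.
ΣF_y = 0: A_y + 46.2842 − 30 − 12.14·2.6 = 0 → A_y = 15.28 kip.
ΣF_x = 0: no horizontal applied forces, so A_x = 0.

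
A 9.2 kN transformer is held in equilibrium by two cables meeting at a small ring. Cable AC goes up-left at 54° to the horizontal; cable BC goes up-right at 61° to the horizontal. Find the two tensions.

ΣF_x = 0: −T_AC·cos54° + T_BC·cos61° = 0 → T_BC = 1.2124·T_AC.
ΣF_y = 0: T_AC·sin54° + T_BC·sin61° = 9.2.
Substitute: T_AC·(0.809017 + 1.2124·0.87462) = 9.2 → T_AC = 4.92135 ≈ 4.921 kN.
Then T_BC = 1.2124 × 4.92135 = 5.967 kN.

T_AC = 4.921 kN, T_BC = 5.967 kN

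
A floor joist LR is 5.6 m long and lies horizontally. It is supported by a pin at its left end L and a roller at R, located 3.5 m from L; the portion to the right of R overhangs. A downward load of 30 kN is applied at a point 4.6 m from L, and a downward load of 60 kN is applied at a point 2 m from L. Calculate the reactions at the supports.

Taking moments about L: R_y·3.5 − 30·4.6 − 60·2 = 0 → R_y = 258/3.5 = 73.7143 ≈ 73.71 kN.
ΣF_y = 0: L_y + 73.7143 − 30 − 60 = 0 → L_y = 16.29 kN.
ΣF_x = 0: no horizontal applied forces, so L_x = 0.

L_x = 0, L_y = 16.29 kN, R_y = 73.71 kN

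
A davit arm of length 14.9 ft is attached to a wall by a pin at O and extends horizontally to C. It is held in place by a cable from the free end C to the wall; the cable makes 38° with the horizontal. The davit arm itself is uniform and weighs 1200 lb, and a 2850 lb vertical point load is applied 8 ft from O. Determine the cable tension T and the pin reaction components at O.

ΣM about O: T·sin38°·14.9 − 1200·7.45 − 2850·8 = 0 → T = 31740/(14.9·0.615661) = 3460.02 ≈ 3460 lb.
ΣF_x = 0: O_x − T·cos38° = 0 → O_x = 3460.02 × 0.788011 = 2727 lb.
ΣF_y = 0: O_y + T·sin38° − 1200 − 2850 = 0 → O_y = 4050 − 3460.02 × 0.615661 = 1920 lb.

T = 3460 lb, O_x = 2727 lb, O_y = 1920 lb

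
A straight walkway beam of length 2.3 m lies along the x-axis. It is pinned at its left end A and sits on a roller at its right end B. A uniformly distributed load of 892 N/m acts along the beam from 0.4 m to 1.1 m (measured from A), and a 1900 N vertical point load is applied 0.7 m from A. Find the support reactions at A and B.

Resultant of the distributed load: 892 × 0.7 = 624.4 N at 0.75 m from A.
Taking moments about A: B_y·2.3 − (892·0.7)·0.75 − 1900·0.7 = 0 → B_y = 1798.3/2.3 = 781.87 ≈ 781.9 N.
ΣF_y = 0: A_y + 781.87 − 892·0.7 − 1900 = 0 → A_y = 1743 N.
ΣF_x = 0: no horizontal applied forces, so A_x = 0.

A_x = 0, A_y = 1743 N, B_y = 781.9 N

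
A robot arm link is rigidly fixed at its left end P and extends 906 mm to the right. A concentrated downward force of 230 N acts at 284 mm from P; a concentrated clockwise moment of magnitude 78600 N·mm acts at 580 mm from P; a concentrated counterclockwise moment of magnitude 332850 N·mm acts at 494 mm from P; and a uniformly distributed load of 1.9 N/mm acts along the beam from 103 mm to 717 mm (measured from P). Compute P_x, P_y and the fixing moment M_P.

P_x = 0, P_y = 1397 N, M_P = 289400 N·mm

Resultant of the distributed load: 1.9 × 614 = 1166.6 N at 410 mm from P.
ΣF_x = 0: P_x = 0.
ΣF_y = 0: P_y − 230 − 1.9·614 = 0 → P_y = 1397 N.
ΣM about P: M_P − 230·284 − 78600 + 332850 − (1.9·614)·410 = 0 → M_P = 289400 N·mm.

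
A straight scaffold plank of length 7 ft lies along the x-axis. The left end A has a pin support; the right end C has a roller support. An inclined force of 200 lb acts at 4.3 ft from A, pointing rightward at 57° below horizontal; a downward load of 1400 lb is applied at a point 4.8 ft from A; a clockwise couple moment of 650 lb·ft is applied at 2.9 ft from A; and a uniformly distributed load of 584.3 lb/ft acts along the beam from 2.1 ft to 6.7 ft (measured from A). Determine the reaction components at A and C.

Resultant of the distributed load: 584.3 × 4.6 = 2687.78 lb at 4.4 ft from A.
ΣM about A: C_y·7 − 200·sin57°·4.3 − 1400·4.8 − 650 − (584.3·4.6)·4.4 = 0 → C_y = 19917.5/7 = 2845.36 ≈ 2845 lb.
ΣF_y = 0: A_y + 2845.36 − 200·sin57° − 1400 − 584.3·4.6 = 0 → A_y = 1410 lb.
ΣF_x = 0: A_x + 200·cos57° = 0 → A_x = -108.9 lb.

A_x = -108.9 lb, A_y = 1410 lb, C_y = 2845 lb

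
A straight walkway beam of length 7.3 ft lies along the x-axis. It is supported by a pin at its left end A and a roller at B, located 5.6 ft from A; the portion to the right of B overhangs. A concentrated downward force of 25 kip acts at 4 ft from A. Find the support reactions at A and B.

A_x = 0, A_y = 7.143 kip, B_y = 17.86 kip

Taking moments about A: B_y·5.6 − 25·4 = 0 → B_y = 100/5.6 = 17.8571 ≈ 17.86 kip.
ΣF_y = 0: A_y + 17.8571 − 25 = 0 → A_y = 7.143 kip.
ΣF_x = 0: no horizontal applied forces, so A_x = 0.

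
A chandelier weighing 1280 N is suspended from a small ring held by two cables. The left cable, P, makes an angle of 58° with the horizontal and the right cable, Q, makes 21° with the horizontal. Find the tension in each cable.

ΣF_x = 0: −T_P·cos58° + T_Q·cos21° = 0 → T_Q = 0.56762·T_P.
ΣF_y = 0: T_P·sin58° + T_Q·sin21° = 1280.
Substitute: T_P·(0.848048 + 0.56762·0.358368) = 1280 → T_P = 1217.35 ≈ 1217 N.
Then T_Q = 0.56762 × 1217.35 = 691.0 N.

T_P = 1217 N, T_Q = 691.0 N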